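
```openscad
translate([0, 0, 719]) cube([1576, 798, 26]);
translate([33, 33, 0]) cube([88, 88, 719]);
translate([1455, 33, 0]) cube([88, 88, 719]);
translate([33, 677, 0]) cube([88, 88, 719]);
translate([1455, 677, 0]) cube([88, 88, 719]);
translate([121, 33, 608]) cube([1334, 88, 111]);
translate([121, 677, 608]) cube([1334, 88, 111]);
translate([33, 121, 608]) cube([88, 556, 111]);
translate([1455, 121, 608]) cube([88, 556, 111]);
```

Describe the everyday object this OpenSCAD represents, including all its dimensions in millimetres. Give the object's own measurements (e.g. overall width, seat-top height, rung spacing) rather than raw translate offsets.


A table: top 1576 mm (x) × 798 mm (y), 26 mm thick, upper face at z = 745 mm, on four 88×88 mm square legs, each inset 33 mm from the nearest pair of top edges from z = 0 to the bottom of the top. Four apron rails, 88 mm thick and 111 mm tall, run between adjacent legs with their top edges flush with the underside of the top and their outer faces flush with the legs' outer faces.


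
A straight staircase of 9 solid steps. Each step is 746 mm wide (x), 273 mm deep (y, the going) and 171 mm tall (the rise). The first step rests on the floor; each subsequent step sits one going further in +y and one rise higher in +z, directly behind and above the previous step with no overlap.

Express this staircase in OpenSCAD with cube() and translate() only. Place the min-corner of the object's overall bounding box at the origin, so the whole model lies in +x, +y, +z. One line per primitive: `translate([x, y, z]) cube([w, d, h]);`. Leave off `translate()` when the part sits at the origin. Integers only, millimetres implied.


cube([746, 273, 171]);
translate([0, 273, 171]) cube([746, 273, 171]);
translate([0, 546, 342]) cube([746, 273, 171]);
translate([0, 819, 513]) cube([746, 273, 171]);
translate([0, 1092, 684]) cube([746, 273, 171]);
translate([0, 1365, 855]) cube([746, 273, 171]);
translate([0, 1638, 1026]) cube([746, 273, 171]);
translate([0, 1911, 1197]) cube([746, 273, 171]);
translate([0, 2184, 1368]) cube([746, 273, 171]);


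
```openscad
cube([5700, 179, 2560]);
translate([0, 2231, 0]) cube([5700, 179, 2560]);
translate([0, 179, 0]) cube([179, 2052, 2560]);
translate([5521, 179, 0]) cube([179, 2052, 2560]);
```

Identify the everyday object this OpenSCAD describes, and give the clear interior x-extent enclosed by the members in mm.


A house (or room) frame. The interior width is 5342 mm.

Four 2560 mm walls enclosing a rectangle with no floor or roof — a room or house frame. Outside width is 5700 mm and wall thickness is 179 mm, so the interior width is 5700 − 2 × 179 = 5342 mm.


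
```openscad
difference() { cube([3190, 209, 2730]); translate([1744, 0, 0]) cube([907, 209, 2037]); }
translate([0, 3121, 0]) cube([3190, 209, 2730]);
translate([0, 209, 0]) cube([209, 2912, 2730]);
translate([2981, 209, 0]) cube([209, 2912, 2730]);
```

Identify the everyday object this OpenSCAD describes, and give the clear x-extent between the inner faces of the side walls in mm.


A single room. The interior width is 2772 mm.

Four walls enclosing a rectangle with a door in the front wall — a room. Outside width 3190 minus two 209 mm walls gives 2772 mm.


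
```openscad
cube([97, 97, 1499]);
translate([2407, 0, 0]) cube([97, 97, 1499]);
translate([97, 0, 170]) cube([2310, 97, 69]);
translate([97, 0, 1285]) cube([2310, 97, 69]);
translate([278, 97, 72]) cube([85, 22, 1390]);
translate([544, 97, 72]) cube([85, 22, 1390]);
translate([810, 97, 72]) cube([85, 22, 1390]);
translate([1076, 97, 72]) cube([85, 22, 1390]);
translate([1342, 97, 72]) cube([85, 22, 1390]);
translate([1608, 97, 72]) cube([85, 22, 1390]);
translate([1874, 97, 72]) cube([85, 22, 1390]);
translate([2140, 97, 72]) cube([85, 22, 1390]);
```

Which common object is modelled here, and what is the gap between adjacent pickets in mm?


A fence section. The picket gap is 181 mm.

Two posts, two rails, 8 pickets — a fence section. Span 2310 mm holds 8 pickets of 85 mm with 9 equal gaps: ⌊(2310 − 8·85) / 9⌋ = 181 mm.


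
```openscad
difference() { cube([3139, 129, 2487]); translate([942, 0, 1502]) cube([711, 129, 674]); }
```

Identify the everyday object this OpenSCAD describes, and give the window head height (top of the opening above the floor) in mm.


A wall with a window opening. The window head height is 2176 mm.

A wall with a rectangular opening subtracted — a window. Sill at z = 1502, opening 674 mm tall, so the head is at 1502 + 674 = 2176 mm.


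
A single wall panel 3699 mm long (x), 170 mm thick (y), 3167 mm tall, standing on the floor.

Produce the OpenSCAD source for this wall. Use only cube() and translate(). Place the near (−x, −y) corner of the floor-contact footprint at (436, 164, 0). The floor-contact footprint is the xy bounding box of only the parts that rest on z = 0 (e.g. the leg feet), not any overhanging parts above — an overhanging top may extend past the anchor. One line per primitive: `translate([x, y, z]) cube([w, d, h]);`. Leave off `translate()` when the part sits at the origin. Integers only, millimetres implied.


translate([436, 164, 0]) cube([3699, 170, 3167]);


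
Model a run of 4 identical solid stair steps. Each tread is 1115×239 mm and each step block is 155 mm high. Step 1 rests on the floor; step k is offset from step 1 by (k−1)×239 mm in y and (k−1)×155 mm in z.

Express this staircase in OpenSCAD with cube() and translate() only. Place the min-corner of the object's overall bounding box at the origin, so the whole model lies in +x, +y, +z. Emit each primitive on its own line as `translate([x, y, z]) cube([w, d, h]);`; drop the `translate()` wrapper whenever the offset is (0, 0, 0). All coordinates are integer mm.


cube([1115, 239, 155]);
translate([0, 239, 155]) cube([1115, 239, 155]);
translate([0, 478, 310]) cube([1115, 239, 155]);
translate([0, 717, 465]) cube([1115, 239, 155]);


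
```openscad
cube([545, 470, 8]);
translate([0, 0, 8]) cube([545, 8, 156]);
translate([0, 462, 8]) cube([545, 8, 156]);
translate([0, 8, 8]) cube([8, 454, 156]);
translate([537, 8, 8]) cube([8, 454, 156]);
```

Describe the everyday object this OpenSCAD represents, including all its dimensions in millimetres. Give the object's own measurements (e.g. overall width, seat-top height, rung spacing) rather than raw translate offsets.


An open-topped rectangular box: outside dimensions 545×470×164 mm, with a uniform wall and base thickness of 8 mm. The base is a full 545×470 slab on the floor; four walls sit on top of the base. The front and back walls (the −y and +y sides) span the full width; the two side walls fit between them.


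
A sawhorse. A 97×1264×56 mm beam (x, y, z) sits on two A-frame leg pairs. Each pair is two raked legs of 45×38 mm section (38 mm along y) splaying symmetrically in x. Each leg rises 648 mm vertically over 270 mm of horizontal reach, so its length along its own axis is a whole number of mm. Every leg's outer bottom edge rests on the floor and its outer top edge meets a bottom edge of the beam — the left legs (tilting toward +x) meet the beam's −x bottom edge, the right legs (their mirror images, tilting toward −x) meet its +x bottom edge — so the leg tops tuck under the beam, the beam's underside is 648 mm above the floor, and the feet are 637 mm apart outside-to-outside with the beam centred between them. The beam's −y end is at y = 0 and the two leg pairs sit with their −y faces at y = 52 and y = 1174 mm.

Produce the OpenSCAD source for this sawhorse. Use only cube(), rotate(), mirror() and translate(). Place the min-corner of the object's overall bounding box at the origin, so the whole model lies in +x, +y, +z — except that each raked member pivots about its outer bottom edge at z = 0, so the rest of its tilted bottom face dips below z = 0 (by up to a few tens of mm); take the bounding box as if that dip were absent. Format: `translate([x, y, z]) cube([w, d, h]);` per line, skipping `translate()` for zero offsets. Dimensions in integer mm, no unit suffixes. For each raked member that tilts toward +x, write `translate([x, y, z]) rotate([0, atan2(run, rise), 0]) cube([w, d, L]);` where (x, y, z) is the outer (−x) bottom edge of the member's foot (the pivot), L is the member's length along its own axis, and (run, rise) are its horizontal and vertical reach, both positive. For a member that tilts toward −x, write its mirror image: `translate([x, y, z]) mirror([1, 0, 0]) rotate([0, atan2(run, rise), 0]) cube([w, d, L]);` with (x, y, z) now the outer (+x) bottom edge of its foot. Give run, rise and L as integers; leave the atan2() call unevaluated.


translate([270, 0, 648]) cube([97, 1264, 56]);
translate([0, 52, 0]) rotate([0, atan2(270, 648), 0]) cube([45, 38, 702]);
translate([637, 52, 0]) mirror([1, 0, 0]) rotate([0, atan2(270, 648), 0]) cube([45, 38, 702]);
translate([0, 1174, 0]) rotate([0, atan2(270, 648), 0]) cube([45, 38, 702]);
translate([637, 1174, 0]) mirror([1, 0, 0]) rotate([0, atan2(270, 648), 0]) cube([45, 38, 702]);


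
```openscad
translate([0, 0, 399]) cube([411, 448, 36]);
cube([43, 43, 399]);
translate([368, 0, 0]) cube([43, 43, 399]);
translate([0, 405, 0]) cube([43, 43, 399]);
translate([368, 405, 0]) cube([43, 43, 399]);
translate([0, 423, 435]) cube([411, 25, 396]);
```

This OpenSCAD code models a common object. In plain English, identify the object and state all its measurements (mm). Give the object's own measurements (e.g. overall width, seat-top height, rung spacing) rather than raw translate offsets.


A chair. The seat is a 411×448×36 mm slab with its top at z = 435 mm, on four 43×43 mm corner legs (flush with the seat edges, standing on z = 0). A flat backrest 25 mm thick, 396 mm tall, spans the full seat width and rises from the seat top along its +y edge, rear face flush with the rear of the seat.


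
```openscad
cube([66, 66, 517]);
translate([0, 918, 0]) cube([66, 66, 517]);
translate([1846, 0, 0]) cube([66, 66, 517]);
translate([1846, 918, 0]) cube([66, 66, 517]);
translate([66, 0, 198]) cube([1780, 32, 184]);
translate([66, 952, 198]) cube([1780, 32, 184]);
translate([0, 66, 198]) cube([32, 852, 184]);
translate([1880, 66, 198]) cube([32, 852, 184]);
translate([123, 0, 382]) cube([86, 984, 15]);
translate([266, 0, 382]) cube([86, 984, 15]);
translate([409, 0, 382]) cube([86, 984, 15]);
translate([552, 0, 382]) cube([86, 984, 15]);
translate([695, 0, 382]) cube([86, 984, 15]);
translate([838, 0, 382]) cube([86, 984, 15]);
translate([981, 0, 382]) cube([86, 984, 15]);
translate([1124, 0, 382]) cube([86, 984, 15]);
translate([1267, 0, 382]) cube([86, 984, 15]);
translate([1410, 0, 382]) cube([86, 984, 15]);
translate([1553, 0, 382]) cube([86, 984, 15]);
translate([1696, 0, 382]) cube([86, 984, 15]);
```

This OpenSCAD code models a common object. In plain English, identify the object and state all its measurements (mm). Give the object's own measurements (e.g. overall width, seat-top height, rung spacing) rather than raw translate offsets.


A bed frame 1912 mm long (x) by 984 mm wide (y). Four 66×66 mm corner posts, 517 mm tall, at the corners of the footprint. Four rails of 32 mm thickness and 184 mm height run between adjacent posts with their undersides at z = 198 mm, their outer faces flush with the outside of the frame (the two x-running rails run between the posts' inner faces; the two y-running rails run between the posts' inner faces). 12 slats, each 86 mm wide (x) and 15 mm thick, lie across the top of the two x-running rails, running the full 984 mm width of the frame in y; along x they sit between the end posts with a 57 mm gap after the −x posts and between neighbouring slats, leaving 64 mm before the +x posts.


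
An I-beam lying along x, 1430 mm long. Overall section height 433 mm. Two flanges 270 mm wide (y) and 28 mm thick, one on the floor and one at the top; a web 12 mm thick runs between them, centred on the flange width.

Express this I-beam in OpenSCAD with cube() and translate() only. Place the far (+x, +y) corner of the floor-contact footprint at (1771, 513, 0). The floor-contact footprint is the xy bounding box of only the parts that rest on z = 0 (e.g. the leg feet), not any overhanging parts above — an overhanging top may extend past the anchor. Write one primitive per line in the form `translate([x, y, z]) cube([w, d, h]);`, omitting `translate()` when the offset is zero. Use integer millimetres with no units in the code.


translate([341, 243, 0]) cube([1430, 270, 28]);
translate([341, 372, 28]) cube([1430, 12, 377]);
translate([341, 243, 405]) cube([1430, 270, 28]);


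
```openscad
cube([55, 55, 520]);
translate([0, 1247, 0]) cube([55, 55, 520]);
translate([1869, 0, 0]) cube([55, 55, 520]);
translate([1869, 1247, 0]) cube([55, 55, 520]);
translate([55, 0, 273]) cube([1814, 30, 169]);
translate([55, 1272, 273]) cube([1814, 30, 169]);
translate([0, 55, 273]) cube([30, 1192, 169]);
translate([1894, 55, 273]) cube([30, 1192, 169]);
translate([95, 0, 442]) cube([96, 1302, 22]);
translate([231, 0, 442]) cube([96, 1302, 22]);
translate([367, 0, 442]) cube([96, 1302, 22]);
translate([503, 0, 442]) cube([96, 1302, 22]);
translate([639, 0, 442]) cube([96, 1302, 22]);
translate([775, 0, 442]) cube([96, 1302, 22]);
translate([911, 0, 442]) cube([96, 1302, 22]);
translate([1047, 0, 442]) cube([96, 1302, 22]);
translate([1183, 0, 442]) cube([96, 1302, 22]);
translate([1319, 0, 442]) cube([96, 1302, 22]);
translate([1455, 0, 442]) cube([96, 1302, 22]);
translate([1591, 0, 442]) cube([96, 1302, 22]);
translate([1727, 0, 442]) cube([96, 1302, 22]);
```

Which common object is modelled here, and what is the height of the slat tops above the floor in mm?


A bed frame. The slat-top height is 464 mm.

Four posts, four rails, and a row of slats — a bed frame. Slats sit on the rails at z = 273 + 169 = 442; with slat thickness 22, the top is 464 mm.


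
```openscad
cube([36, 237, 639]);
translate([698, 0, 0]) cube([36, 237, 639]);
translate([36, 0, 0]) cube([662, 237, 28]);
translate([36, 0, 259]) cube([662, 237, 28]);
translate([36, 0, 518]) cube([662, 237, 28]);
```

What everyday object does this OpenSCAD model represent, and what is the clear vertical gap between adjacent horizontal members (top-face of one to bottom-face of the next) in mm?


A bookshelf. The clear shelf gap is 231 mm.

Two tall side panels with 3 horizontal boards between them — a bookshelf. The first two shelf undersides are at z = 0 and z = 259; with shelf thickness 28, the clear gap is 259 − 0 − 28 = 231 mm.


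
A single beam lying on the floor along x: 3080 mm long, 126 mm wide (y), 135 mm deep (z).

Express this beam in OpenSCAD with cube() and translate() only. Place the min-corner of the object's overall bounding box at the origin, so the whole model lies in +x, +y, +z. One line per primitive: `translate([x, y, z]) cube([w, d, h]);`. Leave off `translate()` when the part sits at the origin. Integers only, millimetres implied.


cube([3080, 126, 135]);


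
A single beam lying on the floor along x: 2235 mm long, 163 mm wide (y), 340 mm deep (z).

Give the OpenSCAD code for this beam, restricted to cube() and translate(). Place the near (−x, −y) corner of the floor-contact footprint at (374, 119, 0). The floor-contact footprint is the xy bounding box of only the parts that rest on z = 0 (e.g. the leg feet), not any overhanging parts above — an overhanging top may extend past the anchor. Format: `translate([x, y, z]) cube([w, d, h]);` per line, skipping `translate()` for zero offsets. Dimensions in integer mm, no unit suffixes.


translate([374, 119, 0]) cube([2235, 163, 340]);


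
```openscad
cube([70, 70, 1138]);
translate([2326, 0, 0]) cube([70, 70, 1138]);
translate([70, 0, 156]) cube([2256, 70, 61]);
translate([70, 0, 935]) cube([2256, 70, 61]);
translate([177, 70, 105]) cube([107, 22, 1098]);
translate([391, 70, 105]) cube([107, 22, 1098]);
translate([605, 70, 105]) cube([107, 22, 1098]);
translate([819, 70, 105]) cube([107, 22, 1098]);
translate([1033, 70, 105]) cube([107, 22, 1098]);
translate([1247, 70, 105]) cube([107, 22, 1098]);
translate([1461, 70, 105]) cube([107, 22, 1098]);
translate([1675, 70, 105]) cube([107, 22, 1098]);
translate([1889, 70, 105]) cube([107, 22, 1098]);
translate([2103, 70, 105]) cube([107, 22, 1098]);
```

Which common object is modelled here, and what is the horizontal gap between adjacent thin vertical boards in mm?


A fence section. The picket gap is 107 mm.

Two posts, two rails, 10 pickets — a fence section. Span 2256 mm holds 10 pickets of 107 mm with 11 equal gaps: ⌊(2256 − 10·107) / 11⌋ = 107 mm.


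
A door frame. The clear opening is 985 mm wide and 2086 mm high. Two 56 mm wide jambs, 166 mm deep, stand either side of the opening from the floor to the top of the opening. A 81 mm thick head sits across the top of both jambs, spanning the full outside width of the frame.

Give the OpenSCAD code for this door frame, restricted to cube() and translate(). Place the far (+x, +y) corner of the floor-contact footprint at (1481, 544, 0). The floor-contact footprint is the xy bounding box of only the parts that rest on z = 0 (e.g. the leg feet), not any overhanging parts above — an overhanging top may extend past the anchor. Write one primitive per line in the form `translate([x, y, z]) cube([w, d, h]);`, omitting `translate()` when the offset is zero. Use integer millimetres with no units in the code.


translate([384, 378, 0]) cube([56, 166, 2086]);
translate([1425, 378, 0]) cube([56, 166, 2086]);
translate([384, 378, 2086]) cube([1097, 166, 81]);


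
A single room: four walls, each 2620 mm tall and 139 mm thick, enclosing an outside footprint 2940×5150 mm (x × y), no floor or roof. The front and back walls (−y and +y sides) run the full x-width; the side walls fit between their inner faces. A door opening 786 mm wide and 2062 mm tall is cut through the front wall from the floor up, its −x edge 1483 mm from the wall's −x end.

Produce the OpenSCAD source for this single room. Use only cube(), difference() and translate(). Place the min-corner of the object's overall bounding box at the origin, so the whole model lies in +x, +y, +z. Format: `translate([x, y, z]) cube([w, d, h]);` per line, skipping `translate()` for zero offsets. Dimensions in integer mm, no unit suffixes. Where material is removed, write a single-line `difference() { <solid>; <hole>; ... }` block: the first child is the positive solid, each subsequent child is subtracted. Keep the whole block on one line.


difference() { cube([2940, 139, 2620]); translate([1483, 0, 0]) cube([786, 139, 2062]); }
translate([0, 5011, 0]) cube([2940, 139, 2620]);
translate([0, 139, 0]) cube([139, 4872, 2620]);
translate([2801, 139, 0]) cube([139, 4872, 2620]);


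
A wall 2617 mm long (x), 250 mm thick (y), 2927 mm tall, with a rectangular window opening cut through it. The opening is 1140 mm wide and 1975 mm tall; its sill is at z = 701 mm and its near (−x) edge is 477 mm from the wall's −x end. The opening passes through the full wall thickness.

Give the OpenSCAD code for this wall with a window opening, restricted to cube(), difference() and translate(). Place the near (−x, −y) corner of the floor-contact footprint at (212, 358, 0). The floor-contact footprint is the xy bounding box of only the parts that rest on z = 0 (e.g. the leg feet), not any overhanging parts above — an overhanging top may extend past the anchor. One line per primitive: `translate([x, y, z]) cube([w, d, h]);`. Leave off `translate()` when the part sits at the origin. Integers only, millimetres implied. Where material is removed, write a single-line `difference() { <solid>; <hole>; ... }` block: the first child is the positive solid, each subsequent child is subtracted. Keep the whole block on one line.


difference() { translate([212, 358, 0]) cube([2617, 250, 2927]); translate([689, 358, 701]) cube([1140, 250, 1975]); }


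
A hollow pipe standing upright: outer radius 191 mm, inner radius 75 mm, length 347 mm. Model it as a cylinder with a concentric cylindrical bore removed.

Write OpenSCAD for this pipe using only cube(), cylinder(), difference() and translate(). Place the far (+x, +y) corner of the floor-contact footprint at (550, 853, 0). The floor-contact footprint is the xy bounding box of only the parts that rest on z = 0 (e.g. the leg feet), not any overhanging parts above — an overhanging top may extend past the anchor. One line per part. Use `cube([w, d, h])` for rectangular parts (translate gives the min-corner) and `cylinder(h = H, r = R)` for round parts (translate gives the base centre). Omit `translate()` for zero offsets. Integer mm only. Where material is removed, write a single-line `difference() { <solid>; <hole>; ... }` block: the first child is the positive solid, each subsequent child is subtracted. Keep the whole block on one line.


difference() { translate([359, 662, 0]) cylinder(h = 347, r = 191); translate([359, 662, 0]) cylinder(h = 347, r = 75); }


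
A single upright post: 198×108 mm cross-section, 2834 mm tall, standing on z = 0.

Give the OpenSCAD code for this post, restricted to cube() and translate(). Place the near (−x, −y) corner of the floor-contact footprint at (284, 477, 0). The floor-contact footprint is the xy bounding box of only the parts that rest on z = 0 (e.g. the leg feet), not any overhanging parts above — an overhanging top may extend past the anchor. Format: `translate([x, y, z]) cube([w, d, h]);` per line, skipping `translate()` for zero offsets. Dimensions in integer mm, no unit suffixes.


translate([284, 477, 0]) cube([198, 108, 2834]);


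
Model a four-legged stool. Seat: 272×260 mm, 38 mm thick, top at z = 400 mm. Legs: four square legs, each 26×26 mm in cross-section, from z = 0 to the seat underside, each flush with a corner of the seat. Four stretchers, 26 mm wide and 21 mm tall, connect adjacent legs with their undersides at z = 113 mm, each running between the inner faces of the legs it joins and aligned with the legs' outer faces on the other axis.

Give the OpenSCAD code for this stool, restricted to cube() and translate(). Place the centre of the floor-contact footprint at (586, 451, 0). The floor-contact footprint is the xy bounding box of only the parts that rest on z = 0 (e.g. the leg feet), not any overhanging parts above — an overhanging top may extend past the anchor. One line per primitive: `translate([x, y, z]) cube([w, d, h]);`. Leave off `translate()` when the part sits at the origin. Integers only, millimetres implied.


translate([450, 321, 362]) cube([272, 260, 38]);
translate([450, 321, 0]) cube([26, 26, 362]);
translate([696, 321, 0]) cube([26, 26, 362]);
translate([450, 555, 0]) cube([26, 26, 362]);
translate([696, 555, 0]) cube([26, 26, 362]);
translate([476, 321, 113]) cube([220, 26, 21]);
translate([476, 555, 113]) cube([220, 26, 21]);
translate([450, 347, 113]) cube([26, 208, 21]);
translate([696, 347, 113]) cube([26, 208, 21]);


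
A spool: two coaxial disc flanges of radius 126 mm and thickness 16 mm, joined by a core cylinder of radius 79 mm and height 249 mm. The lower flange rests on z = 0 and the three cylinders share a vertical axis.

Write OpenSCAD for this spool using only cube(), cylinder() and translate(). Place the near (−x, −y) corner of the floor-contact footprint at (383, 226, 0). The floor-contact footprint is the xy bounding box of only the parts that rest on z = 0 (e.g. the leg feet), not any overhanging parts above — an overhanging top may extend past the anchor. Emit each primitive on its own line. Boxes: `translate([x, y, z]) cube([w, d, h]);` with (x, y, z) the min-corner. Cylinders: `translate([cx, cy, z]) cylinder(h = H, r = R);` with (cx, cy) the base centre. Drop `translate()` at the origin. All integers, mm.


translate([509, 352, 0]) cylinder(h = 16, r = 126);
translate([509, 352, 16]) cylinder(h = 249, r = 79);
translate([509, 352, 265]) cylinder(h = 16, r = 126);


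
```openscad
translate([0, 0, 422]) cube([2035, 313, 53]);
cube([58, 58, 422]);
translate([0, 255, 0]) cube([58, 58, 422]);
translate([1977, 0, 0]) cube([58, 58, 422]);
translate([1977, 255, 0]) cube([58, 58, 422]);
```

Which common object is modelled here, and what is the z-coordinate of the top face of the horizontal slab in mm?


A bench. The seat-top height is 475 mm.

A long slab on four corner posts — a bench. The slab sits at z = 422 with thickness 53, so the top is 422 + 53 = 475 mm.


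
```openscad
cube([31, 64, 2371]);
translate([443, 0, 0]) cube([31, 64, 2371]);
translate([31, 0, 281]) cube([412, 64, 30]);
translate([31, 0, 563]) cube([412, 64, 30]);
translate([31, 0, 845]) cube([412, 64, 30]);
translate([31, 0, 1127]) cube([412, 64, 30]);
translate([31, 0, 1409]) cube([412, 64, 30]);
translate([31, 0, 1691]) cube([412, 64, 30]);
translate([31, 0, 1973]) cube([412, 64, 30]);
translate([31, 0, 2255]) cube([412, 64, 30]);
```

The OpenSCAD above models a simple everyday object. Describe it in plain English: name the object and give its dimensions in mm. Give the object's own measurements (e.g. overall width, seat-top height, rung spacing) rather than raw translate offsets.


A straight ladder. Two 31×64 mm vertical rails, 2371 mm tall, stand 474 mm apart (outside-to-outside) with their front faces coplanar on the −y side. 8 rungs, each 64 mm deep and 30 mm tall, span between the inner faces of the rails, front faces flush with the rails. The lowest rung's underside is at z = 281 mm and rungs are spaced 282 mm apart (underside to underside).


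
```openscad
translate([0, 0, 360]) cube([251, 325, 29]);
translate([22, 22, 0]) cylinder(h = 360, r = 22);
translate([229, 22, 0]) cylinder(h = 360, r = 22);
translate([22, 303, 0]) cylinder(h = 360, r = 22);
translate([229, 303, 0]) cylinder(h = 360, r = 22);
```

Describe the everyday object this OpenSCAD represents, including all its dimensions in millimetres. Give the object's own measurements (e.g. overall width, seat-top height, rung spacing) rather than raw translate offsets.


A four-legged stool. The seat is a 251×325×29 mm slab whose top surface is at z = 389 mm; four round legs, each 44 mm in diameter, run from the floor (z = 0) to the underside of the seat, each leg's axis is inset half a diameter from the nearest pair of seat edges (so the leg's bounding box is flush with the corner).


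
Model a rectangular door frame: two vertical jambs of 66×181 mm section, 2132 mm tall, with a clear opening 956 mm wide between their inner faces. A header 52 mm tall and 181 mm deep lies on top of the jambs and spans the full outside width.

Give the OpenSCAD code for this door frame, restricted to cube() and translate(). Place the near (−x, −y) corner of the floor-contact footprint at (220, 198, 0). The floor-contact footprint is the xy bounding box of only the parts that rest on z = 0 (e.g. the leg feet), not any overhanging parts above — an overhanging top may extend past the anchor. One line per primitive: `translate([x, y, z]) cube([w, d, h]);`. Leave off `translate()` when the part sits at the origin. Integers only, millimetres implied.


translate([220, 198, 0]) cube([66, 181, 2132]);
translate([1242, 198, 0]) cube([66, 181, 2132]);
translate([220, 198, 2132]) cube([1088, 181, 52]);


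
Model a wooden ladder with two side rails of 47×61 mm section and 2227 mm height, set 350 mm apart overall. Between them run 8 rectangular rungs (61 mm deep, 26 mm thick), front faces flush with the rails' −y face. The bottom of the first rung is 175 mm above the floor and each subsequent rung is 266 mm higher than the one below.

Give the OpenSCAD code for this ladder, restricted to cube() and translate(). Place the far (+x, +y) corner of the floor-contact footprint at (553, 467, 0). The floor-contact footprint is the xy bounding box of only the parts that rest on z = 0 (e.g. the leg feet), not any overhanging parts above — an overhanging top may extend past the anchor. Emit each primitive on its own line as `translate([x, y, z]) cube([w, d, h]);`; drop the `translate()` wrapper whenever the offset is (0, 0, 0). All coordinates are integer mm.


translate([203, 406, 0]) cube([47, 61, 2227]);
translate([506, 406, 0]) cube([47, 61, 2227]);
translate([250, 406, 175]) cube([256, 61, 26]);
translate([250, 406, 441]) cube([256, 61, 26]);
translate([250, 406, 707]) cube([256, 61, 26]);
translate([250, 406, 973]) cube([256, 61, 26]);
translate([250, 406, 1239]) cube([256, 61, 26]);
translate([250, 406, 1505]) cube([256, 61, 26]);
translate([250, 406, 1771]) cube([256, 61, 26]);
translate([250, 406, 2037]) cube([256, 61, 26]);


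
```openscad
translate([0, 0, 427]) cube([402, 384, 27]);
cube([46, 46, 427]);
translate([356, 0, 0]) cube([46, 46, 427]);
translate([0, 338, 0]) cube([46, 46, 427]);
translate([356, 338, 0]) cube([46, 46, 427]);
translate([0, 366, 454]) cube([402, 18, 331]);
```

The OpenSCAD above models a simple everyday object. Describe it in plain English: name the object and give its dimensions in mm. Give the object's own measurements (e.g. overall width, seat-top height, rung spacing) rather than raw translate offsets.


A chair. The seat is a 402×384×27 mm slab with its top at z = 454 mm, on four 46×46 mm corner legs (flush with the seat edges, standing on z = 0). A flat backrest 18 mm thick, 331 mm tall, spans the full seat width and rises from the seat top along its +y edge, rear face flush with the rear of the seat.


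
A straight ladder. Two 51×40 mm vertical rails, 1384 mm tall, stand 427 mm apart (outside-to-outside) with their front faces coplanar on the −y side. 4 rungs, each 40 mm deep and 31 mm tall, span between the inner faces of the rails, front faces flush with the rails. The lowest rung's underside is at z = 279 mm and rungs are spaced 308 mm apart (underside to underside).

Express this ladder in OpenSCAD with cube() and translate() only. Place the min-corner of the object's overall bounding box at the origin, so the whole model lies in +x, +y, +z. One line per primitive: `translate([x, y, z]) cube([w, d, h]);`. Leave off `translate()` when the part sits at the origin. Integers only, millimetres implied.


cube([51, 40, 1384]);
translate([376, 0, 0]) cube([51, 40, 1384]);
translate([51, 0, 279]) cube([325, 40, 31]);
translate([51, 0, 587]) cube([325, 40, 31]);
translate([51, 0, 895]) cube([325, 40, 31]);
translate([51, 0, 1203]) cube([325, 40, 31]);


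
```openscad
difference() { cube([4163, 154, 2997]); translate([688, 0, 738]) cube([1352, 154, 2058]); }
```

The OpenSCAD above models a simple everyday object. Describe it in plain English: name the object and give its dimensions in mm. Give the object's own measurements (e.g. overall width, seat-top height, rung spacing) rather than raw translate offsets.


A wall 4163 mm long (x), 154 mm thick (y), 2997 mm tall, with a rectangular window opening cut through it. The opening is 1352 mm wide and 2058 mm tall; its sill is at z = 738 mm and its near (−x) edge is 688 mm from the wall's −x end. The opening passes through the full wall thickness.


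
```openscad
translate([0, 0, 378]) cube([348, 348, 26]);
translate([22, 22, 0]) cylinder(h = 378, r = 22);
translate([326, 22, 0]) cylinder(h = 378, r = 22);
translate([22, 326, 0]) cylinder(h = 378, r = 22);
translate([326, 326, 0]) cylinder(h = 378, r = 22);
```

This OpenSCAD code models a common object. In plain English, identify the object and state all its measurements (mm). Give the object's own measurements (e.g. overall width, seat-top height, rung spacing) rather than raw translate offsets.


A simple wooden stool: a rectangular seat 348 mm (x) by 348 mm (y), 26 mm thick, top face at z = 404 mm, on four round legs, each 44 mm in diameter. The legs rest on z = 0, each leg's axis is inset half a diameter from the nearest pair of seat edges (so the leg's bounding box is flush with the corner).


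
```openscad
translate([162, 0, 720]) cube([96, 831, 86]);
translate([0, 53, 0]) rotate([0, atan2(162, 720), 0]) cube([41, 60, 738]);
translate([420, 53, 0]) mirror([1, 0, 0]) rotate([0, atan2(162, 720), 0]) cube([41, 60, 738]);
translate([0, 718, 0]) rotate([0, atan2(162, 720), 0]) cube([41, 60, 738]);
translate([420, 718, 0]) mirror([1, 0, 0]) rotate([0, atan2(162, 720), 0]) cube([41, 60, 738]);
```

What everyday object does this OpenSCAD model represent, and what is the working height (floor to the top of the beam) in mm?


A sawhorse. The overall height is 806 mm.

A beam across two mirrored pairs of raked legs — a sawhorse. The beam's underside is at z = 720 (matching the legs' vertical rise in atan2(162, 720)) and the beam is 86 mm tall, so its top is at 720 + 86 = 806 mm. The raked legs top out at the beam's underside, so that is the highest point.


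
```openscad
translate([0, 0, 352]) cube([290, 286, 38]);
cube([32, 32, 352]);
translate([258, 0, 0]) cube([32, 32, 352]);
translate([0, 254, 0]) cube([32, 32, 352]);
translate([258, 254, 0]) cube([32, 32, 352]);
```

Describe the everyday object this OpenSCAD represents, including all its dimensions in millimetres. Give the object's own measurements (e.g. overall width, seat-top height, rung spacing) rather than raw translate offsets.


A four-legged stool. The seat is a 290×286×38 mm slab whose top surface is at z = 390 mm; four square legs, each 32×32 mm in cross-section, run from the floor (z = 0) to the underside of the seat, each flush with a corner of the seat.


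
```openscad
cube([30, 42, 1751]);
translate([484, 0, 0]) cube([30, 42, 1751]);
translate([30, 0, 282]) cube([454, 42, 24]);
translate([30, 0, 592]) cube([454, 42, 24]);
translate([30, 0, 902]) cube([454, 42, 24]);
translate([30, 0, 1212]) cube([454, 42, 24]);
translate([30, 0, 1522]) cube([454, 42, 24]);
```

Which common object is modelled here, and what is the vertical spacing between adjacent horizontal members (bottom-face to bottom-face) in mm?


A ladder. The rung spacing is 310 mm.

Two tall 30×42 posts with 5 short bars between them — a ladder. Adjacent rungs sit at z = 282 and z = 592, so the spacing is 592 − 282 = 310 mm.


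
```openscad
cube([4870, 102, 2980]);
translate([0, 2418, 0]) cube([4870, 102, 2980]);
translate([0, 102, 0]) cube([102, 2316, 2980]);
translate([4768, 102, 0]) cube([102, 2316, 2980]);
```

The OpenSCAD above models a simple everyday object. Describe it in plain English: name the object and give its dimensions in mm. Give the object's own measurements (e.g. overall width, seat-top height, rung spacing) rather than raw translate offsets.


The wall frame of a small rectangular building: four walls, each 2980 mm tall and 102 mm thick, enclosing a footprint 4870 mm (x) by 2520 mm (y) outside-to-outside, with no floor or roof. The front and back walls (the −y and +y sides) span the full width; the two side walls fit between them.


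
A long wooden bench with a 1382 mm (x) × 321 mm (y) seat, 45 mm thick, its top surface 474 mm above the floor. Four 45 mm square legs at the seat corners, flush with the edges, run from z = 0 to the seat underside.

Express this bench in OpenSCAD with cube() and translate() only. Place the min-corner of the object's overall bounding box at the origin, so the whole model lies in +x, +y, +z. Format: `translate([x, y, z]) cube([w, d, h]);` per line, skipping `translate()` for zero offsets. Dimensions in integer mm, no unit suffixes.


translate([0, 0, 429]) cube([1382, 321, 45]);
cube([45, 45, 429]);
translate([0, 276, 0]) cube([45, 45, 429]);
translate([1337, 0, 0]) cube([45, 45, 429]);
translate([1337, 276, 0]) cube([45, 45, 429]);


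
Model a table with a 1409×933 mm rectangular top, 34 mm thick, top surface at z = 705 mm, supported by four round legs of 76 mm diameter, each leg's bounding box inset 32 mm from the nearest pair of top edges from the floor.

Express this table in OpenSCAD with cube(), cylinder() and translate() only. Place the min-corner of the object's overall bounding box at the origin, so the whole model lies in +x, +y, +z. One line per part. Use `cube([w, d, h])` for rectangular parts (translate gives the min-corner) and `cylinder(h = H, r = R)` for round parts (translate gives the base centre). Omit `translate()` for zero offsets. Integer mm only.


// leg_h = 705 - 34 = 671
translate([0, 0, 671]) cube([1409, 933, 34]);
translate([70, 70, 0]) cylinder(h = 671, r = 38);
translate([1339, 70, 0]) cylinder(h = 671, r = 38);
translate([70, 863, 0]) cylinder(h = 671, r = 38);
translate([1339, 863, 0]) cylinder(h = 671, r = 38);


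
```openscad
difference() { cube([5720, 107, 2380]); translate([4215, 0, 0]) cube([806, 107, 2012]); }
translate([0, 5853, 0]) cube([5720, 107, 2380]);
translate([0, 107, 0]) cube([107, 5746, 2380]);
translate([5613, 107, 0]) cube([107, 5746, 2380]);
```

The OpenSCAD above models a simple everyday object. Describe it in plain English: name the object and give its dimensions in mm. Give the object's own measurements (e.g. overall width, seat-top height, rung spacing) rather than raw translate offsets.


A single room: four walls, each 2380 mm tall and 107 mm thick, enclosing an outside footprint 5720×5960 mm (x × y), no floor or roof. The front and back walls (−y and +y sides) run the full x-width; the side walls fit between their inner faces. A door opening 806 mm wide and 2012 mm tall is cut through the front wall from the floor up, its −x edge 4215 mm from the wall's −x end.


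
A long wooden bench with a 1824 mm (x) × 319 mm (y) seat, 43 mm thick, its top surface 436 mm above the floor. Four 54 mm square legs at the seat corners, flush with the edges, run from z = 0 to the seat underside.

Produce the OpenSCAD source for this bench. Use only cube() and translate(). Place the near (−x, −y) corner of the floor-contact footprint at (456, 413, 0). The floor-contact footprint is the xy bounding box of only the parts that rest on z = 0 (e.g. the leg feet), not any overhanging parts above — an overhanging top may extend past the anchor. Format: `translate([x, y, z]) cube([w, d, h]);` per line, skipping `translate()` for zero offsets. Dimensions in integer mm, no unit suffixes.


translate([456, 413, 393]) cube([1824, 319, 43]);
translate([456, 413, 0]) cube([54, 54, 393]);
translate([456, 678, 0]) cube([54, 54, 393]);
translate([2226, 413, 0]) cube([54, 54, 393]);
translate([2226, 678, 0]) cube([54, 54, 393]);


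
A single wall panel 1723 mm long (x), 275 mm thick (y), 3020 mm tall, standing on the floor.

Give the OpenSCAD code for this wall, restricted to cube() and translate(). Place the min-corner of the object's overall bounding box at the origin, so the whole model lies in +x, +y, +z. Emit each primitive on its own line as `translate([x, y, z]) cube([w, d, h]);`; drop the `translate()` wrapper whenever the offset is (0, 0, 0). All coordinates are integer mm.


cube([1723, 275, 3020]);


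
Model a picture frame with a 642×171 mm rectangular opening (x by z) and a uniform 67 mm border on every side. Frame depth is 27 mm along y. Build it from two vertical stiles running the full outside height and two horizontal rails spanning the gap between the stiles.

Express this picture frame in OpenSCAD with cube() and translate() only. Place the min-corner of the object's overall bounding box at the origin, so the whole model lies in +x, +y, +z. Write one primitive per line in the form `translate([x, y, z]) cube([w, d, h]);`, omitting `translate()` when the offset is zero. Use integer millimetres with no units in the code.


cube([67, 27, 305]);
translate([709, 0, 0]) cube([67, 27, 305]);
translate([67, 0, 0]) cube([642, 27, 67]);
translate([67, 0, 238]) cube([642, 27, 67]);


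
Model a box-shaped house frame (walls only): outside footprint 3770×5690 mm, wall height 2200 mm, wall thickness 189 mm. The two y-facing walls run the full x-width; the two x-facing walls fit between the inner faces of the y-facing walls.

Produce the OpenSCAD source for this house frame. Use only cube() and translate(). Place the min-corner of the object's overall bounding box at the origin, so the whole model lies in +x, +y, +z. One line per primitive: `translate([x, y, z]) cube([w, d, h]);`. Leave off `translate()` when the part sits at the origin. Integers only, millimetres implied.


cube([3770, 189, 2200]);
translate([0, 5501, 0]) cube([3770, 189, 2200]);
translate([0, 189, 0]) cube([189, 5312, 2200]);
translate([3581, 189, 0]) cube([189, 5312, 2200]);
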